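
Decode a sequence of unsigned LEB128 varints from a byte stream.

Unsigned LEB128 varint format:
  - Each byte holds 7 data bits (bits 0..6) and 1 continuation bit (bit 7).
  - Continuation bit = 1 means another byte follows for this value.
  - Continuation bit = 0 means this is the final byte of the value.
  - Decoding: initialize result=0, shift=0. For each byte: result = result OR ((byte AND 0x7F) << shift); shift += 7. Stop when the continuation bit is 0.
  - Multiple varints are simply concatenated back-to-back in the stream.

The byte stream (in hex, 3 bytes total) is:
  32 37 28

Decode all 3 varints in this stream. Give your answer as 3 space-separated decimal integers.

  byte[0]=0x32 cont=0 payload=0x32=50: acc |= 50<<0 -> acc=50 shift=7 [end]
Varint 1: bytes[0:1] = 32 -> value 50 (1 byte(s))
  byte[1]=0x37 cont=0 payload=0x37=55: acc |= 55<<0 -> acc=55 shift=7 [end]
Varint 2: bytes[1:2] = 37 -> value 55 (1 byte(s))
  byte[2]=0x28 cont=0 payload=0x28=40: acc |= 40<<0 -> acc=40 shift=7 [end]
Varint 3: bytes[2:3] = 28 -> value 40 (1 byte(s))

Answer: 50 55 40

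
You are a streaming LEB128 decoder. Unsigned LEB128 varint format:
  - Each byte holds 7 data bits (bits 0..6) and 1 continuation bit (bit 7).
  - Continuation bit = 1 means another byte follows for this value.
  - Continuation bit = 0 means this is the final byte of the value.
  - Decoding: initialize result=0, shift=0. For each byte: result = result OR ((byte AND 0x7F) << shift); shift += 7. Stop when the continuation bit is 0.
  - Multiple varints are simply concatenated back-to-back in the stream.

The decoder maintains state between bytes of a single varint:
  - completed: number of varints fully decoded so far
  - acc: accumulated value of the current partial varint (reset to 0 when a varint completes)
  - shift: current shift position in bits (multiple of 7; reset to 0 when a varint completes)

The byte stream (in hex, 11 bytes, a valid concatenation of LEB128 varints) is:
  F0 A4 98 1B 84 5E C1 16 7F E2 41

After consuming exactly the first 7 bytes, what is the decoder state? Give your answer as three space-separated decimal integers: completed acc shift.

Answer: 2 65 7

Derivation:
byte[0]=0xF0 cont=1 payload=0x70: acc |= 112<<0 -> completed=0 acc=112 shift=7
byte[1]=0xA4 cont=1 payload=0x24: acc |= 36<<7 -> completed=0 acc=4720 shift=14
byte[2]=0x98 cont=1 payload=0x18: acc |= 24<<14 -> completed=0 acc=397936 shift=21
byte[3]=0x1B cont=0 payload=0x1B: varint #1 complete (value=57021040); reset -> completed=1 acc=0 shift=0
byte[4]=0x84 cont=1 payload=0x04: acc |= 4<<0 -> completed=1 acc=4 shift=7
byte[5]=0x5E cont=0 payload=0x5E: varint #2 complete (value=12036); reset -> completed=2 acc=0 shift=0
byte[6]=0xC1 cont=1 payload=0x41: acc |= 65<<0 -> completed=2 acc=65 shift=7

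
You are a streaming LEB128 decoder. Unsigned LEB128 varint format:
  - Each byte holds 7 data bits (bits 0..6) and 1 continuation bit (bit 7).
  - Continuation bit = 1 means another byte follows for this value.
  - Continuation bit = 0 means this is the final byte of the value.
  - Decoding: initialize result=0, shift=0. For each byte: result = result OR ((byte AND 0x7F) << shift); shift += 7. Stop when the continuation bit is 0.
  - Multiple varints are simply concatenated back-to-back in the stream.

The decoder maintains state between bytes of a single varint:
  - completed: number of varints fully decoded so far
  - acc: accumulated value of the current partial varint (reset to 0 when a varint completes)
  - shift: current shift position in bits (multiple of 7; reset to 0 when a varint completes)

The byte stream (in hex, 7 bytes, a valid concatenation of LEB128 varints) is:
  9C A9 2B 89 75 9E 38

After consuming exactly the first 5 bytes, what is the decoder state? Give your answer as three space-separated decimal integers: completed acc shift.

Answer: 2 0 0

Derivation:
byte[0]=0x9C cont=1 payload=0x1C: acc |= 28<<0 -> completed=0 acc=28 shift=7
byte[1]=0xA9 cont=1 payload=0x29: acc |= 41<<7 -> completed=0 acc=5276 shift=14
byte[2]=0x2B cont=0 payload=0x2B: varint #1 complete (value=709788); reset -> completed=1 acc=0 shift=0
byte[3]=0x89 cont=1 payload=0x09: acc |= 9<<0 -> completed=1 acc=9 shift=7
byte[4]=0x75 cont=0 payload=0x75: varint #2 complete (value=14985); reset -> completed=2 acc=0 shift=0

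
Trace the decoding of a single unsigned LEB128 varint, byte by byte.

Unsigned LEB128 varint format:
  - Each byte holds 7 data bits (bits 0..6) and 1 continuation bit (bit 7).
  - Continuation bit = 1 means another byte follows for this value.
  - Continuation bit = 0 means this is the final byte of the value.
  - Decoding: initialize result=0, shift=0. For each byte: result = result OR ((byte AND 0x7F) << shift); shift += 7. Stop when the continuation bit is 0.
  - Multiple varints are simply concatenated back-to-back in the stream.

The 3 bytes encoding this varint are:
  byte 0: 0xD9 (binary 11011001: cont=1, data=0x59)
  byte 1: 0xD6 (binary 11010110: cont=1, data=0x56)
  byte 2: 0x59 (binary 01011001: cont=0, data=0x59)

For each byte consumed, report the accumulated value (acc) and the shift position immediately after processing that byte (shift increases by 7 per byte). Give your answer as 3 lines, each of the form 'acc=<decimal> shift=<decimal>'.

Answer: acc=89 shift=7
acc=11097 shift=14
acc=1469273 shift=21

Derivation:
byte 0=0xD9: payload=0x59=89, contrib = 89<<0 = 89; acc -> 89, shift -> 7
byte 1=0xD6: payload=0x56=86, contrib = 86<<7 = 11008; acc -> 11097, shift -> 14
byte 2=0x59: payload=0x59=89, contrib = 89<<14 = 1458176; acc -> 1469273, shift -> 21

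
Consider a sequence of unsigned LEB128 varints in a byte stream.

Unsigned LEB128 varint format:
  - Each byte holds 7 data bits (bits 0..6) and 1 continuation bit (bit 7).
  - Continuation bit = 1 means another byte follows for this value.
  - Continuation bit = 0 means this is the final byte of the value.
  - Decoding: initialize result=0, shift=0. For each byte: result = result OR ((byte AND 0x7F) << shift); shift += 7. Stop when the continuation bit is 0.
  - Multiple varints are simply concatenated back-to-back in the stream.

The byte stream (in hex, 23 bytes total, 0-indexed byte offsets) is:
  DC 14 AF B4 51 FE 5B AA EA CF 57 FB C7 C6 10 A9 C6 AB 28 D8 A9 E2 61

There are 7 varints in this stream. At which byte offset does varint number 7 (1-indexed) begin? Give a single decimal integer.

  byte[0]=0xDC cont=1 payload=0x5C=92: acc |= 92<<0 -> acc=92 shift=7
  byte[1]=0x14 cont=0 payload=0x14=20: acc |= 20<<7 -> acc=2652 shift=14 [end]
Varint 1: bytes[0:2] = DC 14 -> value 2652 (2 byte(s))
  byte[2]=0xAF cont=1 payload=0x2F=47: acc |= 47<<0 -> acc=47 shift=7
  byte[3]=0xB4 cont=1 payload=0x34=52: acc |= 52<<7 -> acc=6703 shift=14
  byte[4]=0x51 cont=0 payload=0x51=81: acc |= 81<<14 -> acc=1333807 shift=21 [end]
Varint 2: bytes[2:5] = AF B4 51 -> value 1333807 (3 byte(s))
  byte[5]=0xFE cont=1 payload=0x7E=126: acc |= 126<<0 -> acc=126 shift=7
  byte[6]=0x5B cont=0 payload=0x5B=91: acc |= 91<<7 -> acc=11774 shift=14 [end]
Varint 3: bytes[5:7] = FE 5B -> value 11774 (2 byte(s))
  byte[7]=0xAA cont=1 payload=0x2A=42: acc |= 42<<0 -> acc=42 shift=7
  byte[8]=0xEA cont=1 payload=0x6A=106: acc |= 106<<7 -> acc=13610 shift=14
  byte[9]=0xCF cont=1 payload=0x4F=79: acc |= 79<<14 -> acc=1307946 shift=21
  byte[10]=0x57 cont=0 payload=0x57=87: acc |= 87<<21 -> acc=183760170 shift=28 [end]
Varint 4: bytes[7:11] = AA EA CF 57 -> value 183760170 (4 byte(s))
  byte[11]=0xFB cont=1 payload=0x7B=123: acc |= 123<<0 -> acc=123 shift=7
  byte[12]=0xC7 cont=1 payload=0x47=71: acc |= 71<<7 -> acc=9211 shift=14
  byte[13]=0xC6 cont=1 payload=0x46=70: acc |= 70<<14 -> acc=1156091 shift=21
  byte[14]=0x10 cont=0 payload=0x10=16: acc |= 16<<21 -> acc=34710523 shift=28 [end]
Varint 5: bytes[11:15] = FB C7 C6 10 -> value 34710523 (4 byte(s))
  byte[15]=0xA9 cont=1 payload=0x29=41: acc |= 41<<0 -> acc=41 shift=7
  byte[16]=0xC6 cont=1 payload=0x46=70: acc |= 70<<7 -> acc=9001 shift=14
  byte[17]=0xAB cont=1 payload=0x2B=43: acc |= 43<<14 -> acc=713513 shift=21
  byte[18]=0x28 cont=0 payload=0x28=40: acc |= 40<<21 -> acc=84599593 shift=28 [end]
Varint 6: bytes[15:19] = A9 C6 AB 28 -> value 84599593 (4 byte(s))
  byte[19]=0xD8 cont=1 payload=0x58=88: acc |= 88<<0 -> acc=88 shift=7
  byte[20]=0xA9 cont=1 payload=0x29=41: acc |= 41<<7 -> acc=5336 shift=14
  byte[21]=0xE2 cont=1 payload=0x62=98: acc |= 98<<14 -> acc=1610968 shift=21
  byte[22]=0x61 cont=0 payload=0x61=97: acc |= 97<<21 -> acc=205034712 shift=28 [end]
Varint 7: bytes[19:23] = D8 A9 E2 61 -> value 205034712 (4 byte(s))

Answer: 19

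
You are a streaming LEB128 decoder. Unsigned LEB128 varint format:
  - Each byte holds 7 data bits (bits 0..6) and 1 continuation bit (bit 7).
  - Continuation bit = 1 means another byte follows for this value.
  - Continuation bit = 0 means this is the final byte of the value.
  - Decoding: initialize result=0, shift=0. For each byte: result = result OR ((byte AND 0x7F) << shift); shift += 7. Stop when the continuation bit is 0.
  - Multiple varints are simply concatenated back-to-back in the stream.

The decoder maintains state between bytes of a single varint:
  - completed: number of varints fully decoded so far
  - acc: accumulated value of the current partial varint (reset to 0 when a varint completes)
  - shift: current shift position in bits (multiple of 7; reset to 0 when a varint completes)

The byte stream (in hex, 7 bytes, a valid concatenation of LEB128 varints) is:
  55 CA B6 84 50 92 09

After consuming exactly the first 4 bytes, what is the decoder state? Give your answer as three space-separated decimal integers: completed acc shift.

Answer: 1 72522 21

Derivation:
byte[0]=0x55 cont=0 payload=0x55: varint #1 complete (value=85); reset -> completed=1 acc=0 shift=0
byte[1]=0xCA cont=1 payload=0x4A: acc |= 74<<0 -> completed=1 acc=74 shift=7
byte[2]=0xB6 cont=1 payload=0x36: acc |= 54<<7 -> completed=1 acc=6986 shift=14
byte[3]=0x84 cont=1 payload=0x04: acc |= 4<<14 -> completed=1 acc=72522 shift=21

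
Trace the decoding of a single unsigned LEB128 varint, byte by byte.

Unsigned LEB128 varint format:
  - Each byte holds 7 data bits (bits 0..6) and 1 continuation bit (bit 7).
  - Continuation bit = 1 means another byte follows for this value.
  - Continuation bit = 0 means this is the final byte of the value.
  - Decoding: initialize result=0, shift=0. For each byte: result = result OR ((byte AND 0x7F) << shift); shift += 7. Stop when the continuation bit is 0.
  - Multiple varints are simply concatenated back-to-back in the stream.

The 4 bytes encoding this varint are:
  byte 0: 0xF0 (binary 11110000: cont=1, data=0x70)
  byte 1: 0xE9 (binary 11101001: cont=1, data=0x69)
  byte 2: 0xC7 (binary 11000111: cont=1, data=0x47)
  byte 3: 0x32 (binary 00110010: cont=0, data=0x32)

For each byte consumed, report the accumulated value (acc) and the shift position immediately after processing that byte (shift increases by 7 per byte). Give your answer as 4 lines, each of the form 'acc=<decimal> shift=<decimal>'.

Answer: acc=112 shift=7
acc=13552 shift=14
acc=1176816 shift=21
acc=106034416 shift=28

Derivation:
byte 0=0xF0: payload=0x70=112, contrib = 112<<0 = 112; acc -> 112, shift -> 7
byte 1=0xE9: payload=0x69=105, contrib = 105<<7 = 13440; acc -> 13552, shift -> 14
byte 2=0xC7: payload=0x47=71, contrib = 71<<14 = 1163264; acc -> 1176816, shift -> 21
byte 3=0x32: payload=0x32=50, contrib = 50<<21 = 104857600; acc -> 106034416, shift -> 28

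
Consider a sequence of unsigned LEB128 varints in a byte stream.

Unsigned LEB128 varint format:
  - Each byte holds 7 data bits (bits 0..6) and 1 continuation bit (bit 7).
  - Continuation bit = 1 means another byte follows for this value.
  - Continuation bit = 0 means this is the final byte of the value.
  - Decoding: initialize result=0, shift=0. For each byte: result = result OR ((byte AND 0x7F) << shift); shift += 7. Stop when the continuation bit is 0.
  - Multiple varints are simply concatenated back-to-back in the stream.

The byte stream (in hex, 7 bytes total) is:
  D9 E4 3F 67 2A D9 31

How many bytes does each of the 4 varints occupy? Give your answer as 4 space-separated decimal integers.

Answer: 3 1 1 2

Derivation:
  byte[0]=0xD9 cont=1 payload=0x59=89: acc |= 89<<0 -> acc=89 shift=7
  byte[1]=0xE4 cont=1 payload=0x64=100: acc |= 100<<7 -> acc=12889 shift=14
  byte[2]=0x3F cont=0 payload=0x3F=63: acc |= 63<<14 -> acc=1045081 shift=21 [end]
Varint 1: bytes[0:3] = D9 E4 3F -> value 1045081 (3 byte(s))
  byte[3]=0x67 cont=0 payload=0x67=103: acc |= 103<<0 -> acc=103 shift=7 [end]
Varint 2: bytes[3:4] = 67 -> value 103 (1 byte(s))
  byte[4]=0x2A cont=0 payload=0x2A=42: acc |= 42<<0 -> acc=42 shift=7 [end]
Varint 3: bytes[4:5] = 2A -> value 42 (1 byte(s))
  byte[5]=0xD9 cont=1 payload=0x59=89: acc |= 89<<0 -> acc=89 shift=7
  byte[6]=0x31 cont=0 payload=0x31=49: acc |= 49<<7 -> acc=6361 shift=14 [end]
Varint 4: bytes[5:7] = D9 31 -> value 6361 (2 byte(s))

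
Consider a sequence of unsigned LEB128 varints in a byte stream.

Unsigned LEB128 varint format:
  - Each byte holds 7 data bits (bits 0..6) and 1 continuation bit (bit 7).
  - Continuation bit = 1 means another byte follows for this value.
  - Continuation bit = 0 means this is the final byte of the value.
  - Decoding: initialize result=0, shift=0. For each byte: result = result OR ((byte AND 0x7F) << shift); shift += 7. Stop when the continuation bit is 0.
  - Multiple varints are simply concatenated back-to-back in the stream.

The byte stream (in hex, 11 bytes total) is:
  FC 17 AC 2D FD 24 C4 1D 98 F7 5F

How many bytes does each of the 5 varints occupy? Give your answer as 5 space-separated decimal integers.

  byte[0]=0xFC cont=1 payload=0x7C=124: acc |= 124<<0 -> acc=124 shift=7
  byte[1]=0x17 cont=0 payload=0x17=23: acc |= 23<<7 -> acc=3068 shift=14 [end]
Varint 1: bytes[0:2] = FC 17 -> value 3068 (2 byte(s))
  byte[2]=0xAC cont=1 payload=0x2C=44: acc |= 44<<0 -> acc=44 shift=7
  byte[3]=0x2D cont=0 payload=0x2D=45: acc |= 45<<7 -> acc=5804 shift=14 [end]
Varint 2: bytes[2:4] = AC 2D -> value 5804 (2 byte(s))
  byte[4]=0xFD cont=1 payload=0x7D=125: acc |= 125<<0 -> acc=125 shift=7
  byte[5]=0x24 cont=0 payload=0x24=36: acc |= 36<<7 -> acc=4733 shift=14 [end]
Varint 3: bytes[4:6] = FD 24 -> value 4733 (2 byte(s))
  byte[6]=0xC4 cont=1 payload=0x44=68: acc |= 68<<0 -> acc=68 shift=7
  byte[7]=0x1D cont=0 payload=0x1D=29: acc |= 29<<7 -> acc=3780 shift=14 [end]
Varint 4: bytes[6:8] = C4 1D -> value 3780 (2 byte(s))
  byte[8]=0x98 cont=1 payload=0x18=24: acc |= 24<<0 -> acc=24 shift=7
  byte[9]=0xF7 cont=1 payload=0x77=119: acc |= 119<<7 -> acc=15256 shift=14
  byte[10]=0x5F cont=0 payload=0x5F=95: acc |= 95<<14 -> acc=1571736 shift=21 [end]
Varint 5: bytes[8:11] = 98 F7 5F -> value 1571736 (3 byte(s))

Answer: 2 2 2 2 3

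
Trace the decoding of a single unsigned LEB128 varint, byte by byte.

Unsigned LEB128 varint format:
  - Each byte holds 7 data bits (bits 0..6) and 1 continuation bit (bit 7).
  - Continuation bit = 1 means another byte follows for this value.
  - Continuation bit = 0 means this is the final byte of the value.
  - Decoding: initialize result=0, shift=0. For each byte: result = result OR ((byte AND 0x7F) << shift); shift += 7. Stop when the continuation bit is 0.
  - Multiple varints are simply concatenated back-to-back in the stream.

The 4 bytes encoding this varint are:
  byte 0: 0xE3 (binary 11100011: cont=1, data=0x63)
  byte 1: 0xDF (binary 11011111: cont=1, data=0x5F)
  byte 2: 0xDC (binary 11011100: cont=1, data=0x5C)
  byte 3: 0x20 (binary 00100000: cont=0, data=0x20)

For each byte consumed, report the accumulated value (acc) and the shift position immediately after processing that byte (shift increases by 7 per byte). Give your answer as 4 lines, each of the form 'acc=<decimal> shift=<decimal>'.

Answer: acc=99 shift=7
acc=12259 shift=14
acc=1519587 shift=21
acc=68628451 shift=28

Derivation:
byte 0=0xE3: payload=0x63=99, contrib = 99<<0 = 99; acc -> 99, shift -> 7
byte 1=0xDF: payload=0x5F=95, contrib = 95<<7 = 12160; acc -> 12259, shift -> 14
byte 2=0xDC: payload=0x5C=92, contrib = 92<<14 = 1507328; acc -> 1519587, shift -> 21
byte 3=0x20: payload=0x20=32, contrib = 32<<21 = 67108864; acc -> 68628451, shift -> 28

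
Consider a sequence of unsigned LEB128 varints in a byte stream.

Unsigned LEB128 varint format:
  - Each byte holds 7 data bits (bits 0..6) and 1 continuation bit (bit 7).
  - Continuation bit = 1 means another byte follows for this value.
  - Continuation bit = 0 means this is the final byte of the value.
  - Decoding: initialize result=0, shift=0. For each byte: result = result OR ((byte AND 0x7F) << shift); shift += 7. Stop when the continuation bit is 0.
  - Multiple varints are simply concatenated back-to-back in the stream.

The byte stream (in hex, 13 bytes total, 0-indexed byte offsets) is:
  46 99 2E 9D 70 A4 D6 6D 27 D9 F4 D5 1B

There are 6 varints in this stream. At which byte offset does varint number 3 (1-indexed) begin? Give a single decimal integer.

  byte[0]=0x46 cont=0 payload=0x46=70: acc |= 70<<0 -> acc=70 shift=7 [end]
Varint 1: bytes[0:1] = 46 -> value 70 (1 byte(s))
  byte[1]=0x99 cont=1 payload=0x19=25: acc |= 25<<0 -> acc=25 shift=7
  byte[2]=0x2E cont=0 payload=0x2E=46: acc |= 46<<7 -> acc=5913 shift=14 [end]
Varint 2: bytes[1:3] = 99 2E -> value 5913 (2 byte(s))
  byte[3]=0x9D cont=1 payload=0x1D=29: acc |= 29<<0 -> acc=29 shift=7
  byte[4]=0x70 cont=0 payload=0x70=112: acc |= 112<<7 -> acc=14365 shift=14 [end]
Varint 3: bytes[3:5] = 9D 70 -> value 14365 (2 byte(s))
  byte[5]=0xA4 cont=1 payload=0x24=36: acc |= 36<<0 -> acc=36 shift=7
  byte[6]=0xD6 cont=1 payload=0x56=86: acc |= 86<<7 -> acc=11044 shift=14
  byte[7]=0x6D cont=0 payload=0x6D=109: acc |= 109<<14 -> acc=1796900 shift=21 [end]
Varint 4: bytes[5:8] = A4 D6 6D -> value 1796900 (3 byte(s))
  byte[8]=0x27 cont=0 payload=0x27=39: acc |= 39<<0 -> acc=39 shift=7 [end]
Varint 5: bytes[8:9] = 27 -> value 39 (1 byte(s))
  byte[9]=0xD9 cont=1 payload=0x59=89: acc |= 89<<0 -> acc=89 shift=7
  byte[10]=0xF4 cont=1 payload=0x74=116: acc |= 116<<7 -> acc=14937 shift=14
  byte[11]=0xD5 cont=1 payload=0x55=85: acc |= 85<<14 -> acc=1407577 shift=21
  byte[12]=0x1B cont=0 payload=0x1B=27: acc |= 27<<21 -> acc=58030681 shift=28 [end]
Varint 6: bytes[9:13] = D9 F4 D5 1B -> value 58030681 (4 byte(s))

Answer: 3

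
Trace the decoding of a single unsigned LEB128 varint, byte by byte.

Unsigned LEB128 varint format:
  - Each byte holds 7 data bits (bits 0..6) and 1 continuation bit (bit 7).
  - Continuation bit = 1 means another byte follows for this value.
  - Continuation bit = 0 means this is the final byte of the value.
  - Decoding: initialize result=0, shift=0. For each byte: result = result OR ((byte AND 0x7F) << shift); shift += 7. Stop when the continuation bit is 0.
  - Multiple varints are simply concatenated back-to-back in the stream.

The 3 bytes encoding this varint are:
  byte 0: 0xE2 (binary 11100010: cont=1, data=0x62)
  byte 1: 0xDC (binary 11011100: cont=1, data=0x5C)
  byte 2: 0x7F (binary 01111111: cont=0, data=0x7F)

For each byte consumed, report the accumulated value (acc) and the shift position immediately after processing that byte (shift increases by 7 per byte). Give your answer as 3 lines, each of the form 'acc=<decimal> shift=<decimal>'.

byte 0=0xE2: payload=0x62=98, contrib = 98<<0 = 98; acc -> 98, shift -> 7
byte 1=0xDC: payload=0x5C=92, contrib = 92<<7 = 11776; acc -> 11874, shift -> 14
byte 2=0x7F: payload=0x7F=127, contrib = 127<<14 = 2080768; acc -> 2092642, shift -> 21

Answer: acc=98 shift=7
acc=11874 shift=14
acc=2092642 shift=21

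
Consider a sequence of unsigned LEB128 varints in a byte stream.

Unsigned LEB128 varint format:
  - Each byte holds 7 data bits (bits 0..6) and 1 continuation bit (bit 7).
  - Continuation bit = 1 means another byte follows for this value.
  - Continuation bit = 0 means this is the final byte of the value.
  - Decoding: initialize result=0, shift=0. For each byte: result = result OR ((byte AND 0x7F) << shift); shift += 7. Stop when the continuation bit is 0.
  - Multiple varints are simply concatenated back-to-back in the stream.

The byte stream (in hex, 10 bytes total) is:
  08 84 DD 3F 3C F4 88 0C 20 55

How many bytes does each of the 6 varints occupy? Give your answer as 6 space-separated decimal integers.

Answer: 1 3 1 3 1 1

Derivation:
  byte[0]=0x08 cont=0 payload=0x08=8: acc |= 8<<0 -> acc=8 shift=7 [end]
Varint 1: bytes[0:1] = 08 -> value 8 (1 byte(s))
  byte[1]=0x84 cont=1 payload=0x04=4: acc |= 4<<0 -> acc=4 shift=7
  byte[2]=0xDD cont=1 payload=0x5D=93: acc |= 93<<7 -> acc=11908 shift=14
  byte[3]=0x3F cont=0 payload=0x3F=63: acc |= 63<<14 -> acc=1044100 shift=21 [end]
Varint 2: bytes[1:4] = 84 DD 3F -> value 1044100 (3 byte(s))
  byte[4]=0x3C cont=0 payload=0x3C=60: acc |= 60<<0 -> acc=60 shift=7 [end]
Varint 3: bytes[4:5] = 3C -> value 60 (1 byte(s))
  byte[5]=0xF4 cont=1 payload=0x74=116: acc |= 116<<0 -> acc=116 shift=7
  byte[6]=0x88 cont=1 payload=0x08=8: acc |= 8<<7 -> acc=1140 shift=14
  byte[7]=0x0C cont=0 payload=0x0C=12: acc |= 12<<14 -> acc=197748 shift=21 [end]
Varint 4: bytes[5:8] = F4 88 0C -> value 197748 (3 byte(s))
  byte[8]=0x20 cont=0 payload=0x20=32: acc |= 32<<0 -> acc=32 shift=7 [end]
Varint 5: bytes[8:9] = 20 -> value 32 (1 byte(s))
  byte[9]=0x55 cont=0 payload=0x55=85: acc |= 85<<0 -> acc=85 shift=7 [end]
Varint 6: bytes[9:10] = 55 -> value 85 (1 byte(s))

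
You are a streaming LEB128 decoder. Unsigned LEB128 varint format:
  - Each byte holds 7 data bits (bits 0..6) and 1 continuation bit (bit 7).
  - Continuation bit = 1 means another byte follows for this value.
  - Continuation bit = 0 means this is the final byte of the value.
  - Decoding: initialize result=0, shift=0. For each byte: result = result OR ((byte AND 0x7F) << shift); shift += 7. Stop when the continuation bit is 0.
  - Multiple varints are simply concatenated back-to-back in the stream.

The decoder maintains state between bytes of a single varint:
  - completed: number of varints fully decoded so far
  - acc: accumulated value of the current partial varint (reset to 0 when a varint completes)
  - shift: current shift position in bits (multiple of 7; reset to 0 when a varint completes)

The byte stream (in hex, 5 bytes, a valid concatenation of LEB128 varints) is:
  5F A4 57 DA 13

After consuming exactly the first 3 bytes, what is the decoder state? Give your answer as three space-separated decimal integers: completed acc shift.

byte[0]=0x5F cont=0 payload=0x5F: varint #1 complete (value=95); reset -> completed=1 acc=0 shift=0
byte[1]=0xA4 cont=1 payload=0x24: acc |= 36<<0 -> completed=1 acc=36 shift=7
byte[2]=0x57 cont=0 payload=0x57: varint #2 complete (value=11172); reset -> completed=2 acc=0 shift=0

Answer: 2 0 0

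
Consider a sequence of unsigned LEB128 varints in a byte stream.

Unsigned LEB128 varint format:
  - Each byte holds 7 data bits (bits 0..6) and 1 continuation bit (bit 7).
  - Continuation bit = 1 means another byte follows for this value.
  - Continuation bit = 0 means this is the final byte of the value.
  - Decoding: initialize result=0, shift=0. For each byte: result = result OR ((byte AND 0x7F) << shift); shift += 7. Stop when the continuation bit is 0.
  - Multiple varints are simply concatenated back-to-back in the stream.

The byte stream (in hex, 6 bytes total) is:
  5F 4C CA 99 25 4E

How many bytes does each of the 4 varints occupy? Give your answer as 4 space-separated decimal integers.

Answer: 1 1 3 1

Derivation:
  byte[0]=0x5F cont=0 payload=0x5F=95: acc |= 95<<0 -> acc=95 shift=7 [end]
Varint 1: bytes[0:1] = 5F -> value 95 (1 byte(s))
  byte[1]=0x4C cont=0 payload=0x4C=76: acc |= 76<<0 -> acc=76 shift=7 [end]
Varint 2: bytes[1:2] = 4C -> value 76 (1 byte(s))
  byte[2]=0xCA cont=1 payload=0x4A=74: acc |= 74<<0 -> acc=74 shift=7
  byte[3]=0x99 cont=1 payload=0x19=25: acc |= 25<<7 -> acc=3274 shift=14
  byte[4]=0x25 cont=0 payload=0x25=37: acc |= 37<<14 -> acc=609482 shift=21 [end]
Varint 3: bytes[2:5] = CA 99 25 -> value 609482 (3 byte(s))
  byte[5]=0x4E cont=0 payload=0x4E=78: acc |= 78<<0 -> acc=78 shift=7 [end]
Varint 4: bytes[5:6] = 4E -> value 78 (1 byte(s))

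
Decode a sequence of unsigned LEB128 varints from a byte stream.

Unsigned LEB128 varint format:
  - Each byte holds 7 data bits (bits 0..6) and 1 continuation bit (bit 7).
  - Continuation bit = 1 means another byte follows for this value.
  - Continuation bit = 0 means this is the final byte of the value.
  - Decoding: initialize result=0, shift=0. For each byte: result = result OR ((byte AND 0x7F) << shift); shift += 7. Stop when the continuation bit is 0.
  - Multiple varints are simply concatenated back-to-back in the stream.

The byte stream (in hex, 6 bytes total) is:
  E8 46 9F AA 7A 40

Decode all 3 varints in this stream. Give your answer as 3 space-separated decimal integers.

Answer: 9064 2004255 64

Derivation:
  byte[0]=0xE8 cont=1 payload=0x68=104: acc |= 104<<0 -> acc=104 shift=7
  byte[1]=0x46 cont=0 payload=0x46=70: acc |= 70<<7 -> acc=9064 shift=14 [end]
Varint 1: bytes[0:2] = E8 46 -> value 9064 (2 byte(s))
  byte[2]=0x9F cont=1 payload=0x1F=31: acc |= 31<<0 -> acc=31 shift=7
  byte[3]=0xAA cont=1 payload=0x2A=42: acc |= 42<<7 -> acc=5407 shift=14
  byte[4]=0x7A cont=0 payload=0x7A=122: acc |= 122<<14 -> acc=2004255 shift=21 [end]
Varint 2: bytes[2:5] = 9F AA 7A -> value 2004255 (3 byte(s))
  byte[5]=0x40 cont=0 payload=0x40=64: acc |= 64<<0 -> acc=64 shift=7 [end]
Varint 3: bytes[5:6] = 40 -> value 64 (1 byte(s))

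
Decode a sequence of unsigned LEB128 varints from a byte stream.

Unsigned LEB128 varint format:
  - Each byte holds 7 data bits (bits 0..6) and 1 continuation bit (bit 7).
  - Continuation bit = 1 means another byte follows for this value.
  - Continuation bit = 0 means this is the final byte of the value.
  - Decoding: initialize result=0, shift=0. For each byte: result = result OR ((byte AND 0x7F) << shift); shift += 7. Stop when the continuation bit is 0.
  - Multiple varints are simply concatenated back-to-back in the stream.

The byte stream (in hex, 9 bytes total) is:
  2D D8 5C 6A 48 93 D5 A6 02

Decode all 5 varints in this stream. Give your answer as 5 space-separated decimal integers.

Answer: 45 11864 106 72 4827795

Derivation:
  byte[0]=0x2D cont=0 payload=0x2D=45: acc |= 45<<0 -> acc=45 shift=7 [end]
Varint 1: bytes[0:1] = 2D -> value 45 (1 byte(s))
  byte[1]=0xD8 cont=1 payload=0x58=88: acc |= 88<<0 -> acc=88 shift=7
  byte[2]=0x5C cont=0 payload=0x5C=92: acc |= 92<<7 -> acc=11864 shift=14 [end]
Varint 2: bytes[1:3] = D8 5C -> value 11864 (2 byte(s))
  byte[3]=0x6A cont=0 payload=0x6A=106: acc |= 106<<0 -> acc=106 shift=7 [end]
Varint 3: bytes[3:4] = 6A -> value 106 (1 byte(s))
  byte[4]=0x48 cont=0 payload=0x48=72: acc |= 72<<0 -> acc=72 shift=7 [end]
Varint 4: bytes[4:5] = 48 -> value 72 (1 byte(s))
  byte[5]=0x93 cont=1 payload=0x13=19: acc |= 19<<0 -> acc=19 shift=7
  byte[6]=0xD5 cont=1 payload=0x55=85: acc |= 85<<7 -> acc=10899 shift=14
  byte[7]=0xA6 cont=1 payload=0x26=38: acc |= 38<<14 -> acc=633491 shift=21
  byte[8]=0x02 cont=0 payload=0x02=2: acc |= 2<<21 -> acc=4827795 shift=28 [end]
Varint 5: bytes[5:9] = 93 D5 A6 02 -> value 4827795 (4 byte(s))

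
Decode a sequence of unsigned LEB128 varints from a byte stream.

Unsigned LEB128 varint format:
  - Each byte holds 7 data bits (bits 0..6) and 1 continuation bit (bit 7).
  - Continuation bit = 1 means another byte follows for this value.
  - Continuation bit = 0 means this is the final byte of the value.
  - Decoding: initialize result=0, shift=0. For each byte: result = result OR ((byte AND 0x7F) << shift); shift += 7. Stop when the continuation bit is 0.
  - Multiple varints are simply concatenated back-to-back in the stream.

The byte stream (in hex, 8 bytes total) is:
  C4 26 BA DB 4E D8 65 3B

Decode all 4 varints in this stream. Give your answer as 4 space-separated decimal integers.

  byte[0]=0xC4 cont=1 payload=0x44=68: acc |= 68<<0 -> acc=68 shift=7
  byte[1]=0x26 cont=0 payload=0x26=38: acc |= 38<<7 -> acc=4932 shift=14 [end]
Varint 1: bytes[0:2] = C4 26 -> value 4932 (2 byte(s))
  byte[2]=0xBA cont=1 payload=0x3A=58: acc |= 58<<0 -> acc=58 shift=7
  byte[3]=0xDB cont=1 payload=0x5B=91: acc |= 91<<7 -> acc=11706 shift=14
  byte[4]=0x4E cont=0 payload=0x4E=78: acc |= 78<<14 -> acc=1289658 shift=21 [end]
Varint 2: bytes[2:5] = BA DB 4E -> value 1289658 (3 byte(s))
  byte[5]=0xD8 cont=1 payload=0x58=88: acc |= 88<<0 -> acc=88 shift=7
  byte[6]=0x65 cont=0 payload=0x65=101: acc |= 101<<7 -> acc=13016 shift=14 [end]
Varint 3: bytes[5:7] = D8 65 -> value 13016 (2 byte(s))
  byte[7]=0x3B cont=0 payload=0x3B=59: acc |= 59<<0 -> acc=59 shift=7 [end]
Varint 4: bytes[7:8] = 3B -> value 59 (1 byte(s))

Answer: 4932 1289658 13016 59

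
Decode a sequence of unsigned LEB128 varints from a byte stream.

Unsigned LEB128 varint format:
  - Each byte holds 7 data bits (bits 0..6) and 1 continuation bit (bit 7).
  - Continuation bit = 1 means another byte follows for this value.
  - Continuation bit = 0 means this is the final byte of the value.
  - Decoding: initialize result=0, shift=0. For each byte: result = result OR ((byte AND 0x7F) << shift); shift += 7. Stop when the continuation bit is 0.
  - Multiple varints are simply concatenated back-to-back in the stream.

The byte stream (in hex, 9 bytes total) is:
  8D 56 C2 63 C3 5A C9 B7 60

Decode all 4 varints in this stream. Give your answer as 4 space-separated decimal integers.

Answer: 11021 12738 11587 1579977

Derivation:
  byte[0]=0x8D cont=1 payload=0x0D=13: acc |= 13<<0 -> acc=13 shift=7
  byte[1]=0x56 cont=0 payload=0x56=86: acc |= 86<<7 -> acc=11021 shift=14 [end]
Varint 1: bytes[0:2] = 8D 56 -> value 11021 (2 byte(s))
  byte[2]=0xC2 cont=1 payload=0x42=66: acc |= 66<<0 -> acc=66 shift=7
  byte[3]=0x63 cont=0 payload=0x63=99: acc |= 99<<7 -> acc=12738 shift=14 [end]
Varint 2: bytes[2:4] = C2 63 -> value 12738 (2 byte(s))
  byte[4]=0xC3 cont=1 payload=0x43=67: acc |= 67<<0 -> acc=67 shift=7
  byte[5]=0x5A cont=0 payload=0x5A=90: acc |= 90<<7 -> acc=11587 shift=14 [end]
Varint 3: bytes[4:6] = C3 5A -> value 11587 (2 byte(s))
  byte[6]=0xC9 cont=1 payload=0x49=73: acc |= 73<<0 -> acc=73 shift=7
  byte[7]=0xB7 cont=1 payload=0x37=55: acc |= 55<<7 -> acc=7113 shift=14
  byte[8]=0x60 cont=0 payload=0x60=96: acc |= 96<<14 -> acc=1579977 shift=21 [end]
Varint 4: bytes[6:9] = C9 B7 60 -> value 1579977 (3 byte(s))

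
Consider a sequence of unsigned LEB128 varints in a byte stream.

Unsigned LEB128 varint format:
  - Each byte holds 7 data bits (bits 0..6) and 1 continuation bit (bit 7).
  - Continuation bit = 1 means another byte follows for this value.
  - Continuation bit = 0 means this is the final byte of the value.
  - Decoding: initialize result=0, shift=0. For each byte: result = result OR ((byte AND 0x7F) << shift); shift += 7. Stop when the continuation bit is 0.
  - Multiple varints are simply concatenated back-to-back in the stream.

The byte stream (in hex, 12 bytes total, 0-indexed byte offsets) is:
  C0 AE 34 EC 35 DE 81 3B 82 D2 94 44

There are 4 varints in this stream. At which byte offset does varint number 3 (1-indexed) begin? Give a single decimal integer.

  byte[0]=0xC0 cont=1 payload=0x40=64: acc |= 64<<0 -> acc=64 shift=7
  byte[1]=0xAE cont=1 payload=0x2E=46: acc |= 46<<7 -> acc=5952 shift=14
  byte[2]=0x34 cont=0 payload=0x34=52: acc |= 52<<14 -> acc=857920 shift=21 [end]
Varint 1: bytes[0:3] = C0 AE 34 -> value 857920 (3 byte(s))
  byte[3]=0xEC cont=1 payload=0x6C=108: acc |= 108<<0 -> acc=108 shift=7
  byte[4]=0x35 cont=0 payload=0x35=53: acc |= 53<<7 -> acc=6892 shift=14 [end]
Varint 2: bytes[3:5] = EC 35 -> value 6892 (2 byte(s))
  byte[5]=0xDE cont=1 payload=0x5E=94: acc |= 94<<0 -> acc=94 shift=7
  byte[6]=0x81 cont=1 payload=0x01=1: acc |= 1<<7 -> acc=222 shift=14
  byte[7]=0x3B cont=0 payload=0x3B=59: acc |= 59<<14 -> acc=966878 shift=21 [end]
Varint 3: bytes[5:8] = DE 81 3B -> value 966878 (3 byte(s))
  byte[8]=0x82 cont=1 payload=0x02=2: acc |= 2<<0 -> acc=2 shift=7
  byte[9]=0xD2 cont=1 payload=0x52=82: acc |= 82<<7 -> acc=10498 shift=14
  byte[10]=0x94 cont=1 payload=0x14=20: acc |= 20<<14 -> acc=338178 shift=21
  byte[11]=0x44 cont=0 payload=0x44=68: acc |= 68<<21 -> acc=142944514 shift=28 [end]
Varint 4: bytes[8:12] = 82 D2 94 44 -> value 142944514 (4 byte(s))

Answer: 5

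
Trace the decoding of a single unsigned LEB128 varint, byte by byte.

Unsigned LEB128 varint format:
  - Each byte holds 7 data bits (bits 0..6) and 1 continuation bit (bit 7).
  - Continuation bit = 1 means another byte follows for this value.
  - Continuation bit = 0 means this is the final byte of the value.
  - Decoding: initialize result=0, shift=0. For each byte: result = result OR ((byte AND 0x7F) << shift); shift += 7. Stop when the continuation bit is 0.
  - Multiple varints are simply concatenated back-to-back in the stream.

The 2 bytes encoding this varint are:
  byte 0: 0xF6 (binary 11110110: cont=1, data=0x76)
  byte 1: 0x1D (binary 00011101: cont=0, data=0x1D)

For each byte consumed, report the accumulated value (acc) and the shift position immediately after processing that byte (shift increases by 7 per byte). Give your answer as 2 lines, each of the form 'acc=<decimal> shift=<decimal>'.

byte 0=0xF6: payload=0x76=118, contrib = 118<<0 = 118; acc -> 118, shift -> 7
byte 1=0x1D: payload=0x1D=29, contrib = 29<<7 = 3712; acc -> 3830, shift -> 14

Answer: acc=118 shift=7
acc=3830 shift=14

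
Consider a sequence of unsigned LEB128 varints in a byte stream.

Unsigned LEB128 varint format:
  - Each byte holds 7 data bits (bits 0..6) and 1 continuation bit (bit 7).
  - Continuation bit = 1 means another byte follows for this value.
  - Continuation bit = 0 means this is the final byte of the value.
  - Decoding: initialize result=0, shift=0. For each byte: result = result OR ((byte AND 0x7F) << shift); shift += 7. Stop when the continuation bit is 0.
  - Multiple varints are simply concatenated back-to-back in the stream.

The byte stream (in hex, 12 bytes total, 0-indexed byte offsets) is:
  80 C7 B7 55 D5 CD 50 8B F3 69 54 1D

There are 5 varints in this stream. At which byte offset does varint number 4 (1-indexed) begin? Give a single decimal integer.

  byte[0]=0x80 cont=1 payload=0x00=0: acc |= 0<<0 -> acc=0 shift=7
  byte[1]=0xC7 cont=1 payload=0x47=71: acc |= 71<<7 -> acc=9088 shift=14
  byte[2]=0xB7 cont=1 payload=0x37=55: acc |= 55<<14 -> acc=910208 shift=21
  byte[3]=0x55 cont=0 payload=0x55=85: acc |= 85<<21 -> acc=179168128 shift=28 [end]
Varint 1: bytes[0:4] = 80 C7 B7 55 -> value 179168128 (4 byte(s))
  byte[4]=0xD5 cont=1 payload=0x55=85: acc |= 85<<0 -> acc=85 shift=7
  byte[5]=0xCD cont=1 payload=0x4D=77: acc |= 77<<7 -> acc=9941 shift=14
  byte[6]=0x50 cont=0 payload=0x50=80: acc |= 80<<14 -> acc=1320661 shift=21 [end]
Varint 2: bytes[4:7] = D5 CD 50 -> value 1320661 (3 byte(s))
  byte[7]=0x8B cont=1 payload=0x0B=11: acc |= 11<<0 -> acc=11 shift=7
  byte[8]=0xF3 cont=1 payload=0x73=115: acc |= 115<<7 -> acc=14731 shift=14
  byte[9]=0x69 cont=0 payload=0x69=105: acc |= 105<<14 -> acc=1735051 shift=21 [end]
Varint 3: bytes[7:10] = 8B F3 69 -> value 1735051 (3 byte(s))
  byte[10]=0x54 cont=0 payload=0x54=84: acc |= 84<<0 -> acc=84 shift=7 [end]
Varint 4: bytes[10:11] = 54 -> value 84 (1 byte(s))
  byte[11]=0x1D cont=0 payload=0x1D=29: acc |= 29<<0 -> acc=29 shift=7 [end]
Varint 5: bytes[11:12] = 1D -> value 29 (1 byte(s))

Answer: 10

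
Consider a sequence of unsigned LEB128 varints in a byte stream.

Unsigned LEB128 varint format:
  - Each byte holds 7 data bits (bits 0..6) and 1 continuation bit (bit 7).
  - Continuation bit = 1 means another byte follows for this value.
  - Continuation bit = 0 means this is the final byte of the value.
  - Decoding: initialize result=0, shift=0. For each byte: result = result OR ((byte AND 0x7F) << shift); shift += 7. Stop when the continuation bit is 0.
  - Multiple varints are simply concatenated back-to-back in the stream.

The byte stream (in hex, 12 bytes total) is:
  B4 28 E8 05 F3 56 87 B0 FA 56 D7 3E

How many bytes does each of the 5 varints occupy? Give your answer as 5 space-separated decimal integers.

Answer: 2 2 2 4 2

Derivation:
  byte[0]=0xB4 cont=1 payload=0x34=52: acc |= 52<<0 -> acc=52 shift=7
  byte[1]=0x28 cont=0 payload=0x28=40: acc |= 40<<7 -> acc=5172 shift=14 [end]
Varint 1: bytes[0:2] = B4 28 -> value 5172 (2 byte(s))
  byte[2]=0xE8 cont=1 payload=0x68=104: acc |= 104<<0 -> acc=104 shift=7
  byte[3]=0x05 cont=0 payload=0x05=5: acc |= 5<<7 -> acc=744 shift=14 [end]
Varint 2: bytes[2:4] = E8 05 -> value 744 (2 byte(s))
  byte[4]=0xF3 cont=1 payload=0x73=115: acc |= 115<<0 -> acc=115 shift=7
  byte[5]=0x56 cont=0 payload=0x56=86: acc |= 86<<7 -> acc=11123 shift=14 [end]
Varint 3: bytes[4:6] = F3 56 -> value 11123 (2 byte(s))
  byte[6]=0x87 cont=1 payload=0x07=7: acc |= 7<<0 -> acc=7 shift=7
  byte[7]=0xB0 cont=1 payload=0x30=48: acc |= 48<<7 -> acc=6151 shift=14
  byte[8]=0xFA cont=1 payload=0x7A=122: acc |= 122<<14 -> acc=2004999 shift=21
  byte[9]=0x56 cont=0 payload=0x56=86: acc |= 86<<21 -> acc=182360071 shift=28 [end]
Varint 4: bytes[6:10] = 87 B0 FA 56 -> value 182360071 (4 byte(s))
  byte[10]=0xD7 cont=1 payload=0x57=87: acc |= 87<<0 -> acc=87 shift=7
  byte[11]=0x3E cont=0 payload=0x3E=62: acc |= 62<<7 -> acc=8023 shift=14 [end]
Varint 5: bytes[10:12] = D7 3E -> value 8023 (2 byte(s))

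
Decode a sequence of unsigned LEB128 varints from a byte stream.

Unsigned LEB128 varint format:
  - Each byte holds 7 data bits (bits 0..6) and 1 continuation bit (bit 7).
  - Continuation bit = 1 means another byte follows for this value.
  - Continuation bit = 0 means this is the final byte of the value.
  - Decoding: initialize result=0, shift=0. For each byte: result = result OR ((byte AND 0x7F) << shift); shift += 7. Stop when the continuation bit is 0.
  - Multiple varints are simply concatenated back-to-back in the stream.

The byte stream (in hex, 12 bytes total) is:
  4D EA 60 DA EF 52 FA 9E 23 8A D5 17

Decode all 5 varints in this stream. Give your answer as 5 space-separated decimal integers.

  byte[0]=0x4D cont=0 payload=0x4D=77: acc |= 77<<0 -> acc=77 shift=7 [end]
Varint 1: bytes[0:1] = 4D -> value 77 (1 byte(s))
  byte[1]=0xEA cont=1 payload=0x6A=106: acc |= 106<<0 -> acc=106 shift=7
  byte[2]=0x60 cont=0 payload=0x60=96: acc |= 96<<7 -> acc=12394 shift=14 [end]
Varint 2: bytes[1:3] = EA 60 -> value 12394 (2 byte(s))
  byte[3]=0xDA cont=1 payload=0x5A=90: acc |= 90<<0 -> acc=90 shift=7
  byte[4]=0xEF cont=1 payload=0x6F=111: acc |= 111<<7 -> acc=14298 shift=14
  byte[5]=0x52 cont=0 payload=0x52=82: acc |= 82<<14 -> acc=1357786 shift=21 [end]
Varint 3: bytes[3:6] = DA EF 52 -> value 1357786 (3 byte(s))
  byte[6]=0xFA cont=1 payload=0x7A=122: acc |= 122<<0 -> acc=122 shift=7
  byte[7]=0x9E cont=1 payload=0x1E=30: acc |= 30<<7 -> acc=3962 shift=14
  byte[8]=0x23 cont=0 payload=0x23=35: acc |= 35<<14 -> acc=577402 shift=21 [end]
Varint 4: bytes[6:9] = FA 9E 23 -> value 577402 (3 byte(s))
  byte[9]=0x8A cont=1 payload=0x0A=10: acc |= 10<<0 -> acc=10 shift=7
  byte[10]=0xD5 cont=1 payload=0x55=85: acc |= 85<<7 -> acc=10890 shift=14
  byte[11]=0x17 cont=0 payload=0x17=23: acc |= 23<<14 -> acc=387722 shift=21 [end]
Varint 5: bytes[9:12] = 8A D5 17 -> value 387722 (3 byte(s))

Answer: 77 12394 1357786 577402 387722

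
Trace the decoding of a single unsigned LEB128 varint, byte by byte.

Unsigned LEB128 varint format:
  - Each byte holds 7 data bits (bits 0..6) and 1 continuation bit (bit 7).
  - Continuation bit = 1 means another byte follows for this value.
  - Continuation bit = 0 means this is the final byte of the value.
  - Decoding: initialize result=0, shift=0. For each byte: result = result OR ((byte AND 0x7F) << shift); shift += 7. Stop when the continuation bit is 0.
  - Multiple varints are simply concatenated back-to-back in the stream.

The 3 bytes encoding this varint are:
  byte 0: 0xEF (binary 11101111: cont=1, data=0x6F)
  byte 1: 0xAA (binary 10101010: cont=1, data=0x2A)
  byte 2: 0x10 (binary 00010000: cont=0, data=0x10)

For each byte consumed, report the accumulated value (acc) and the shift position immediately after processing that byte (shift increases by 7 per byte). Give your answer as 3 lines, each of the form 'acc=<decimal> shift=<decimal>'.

Answer: acc=111 shift=7
acc=5487 shift=14
acc=267631 shift=21

Derivation:
byte 0=0xEF: payload=0x6F=111, contrib = 111<<0 = 111; acc -> 111, shift -> 7
byte 1=0xAA: payload=0x2A=42, contrib = 42<<7 = 5376; acc -> 5487, shift -> 14
byte 2=0x10: payload=0x10=16, contrib = 16<<14 = 262144; acc -> 267631, shift -> 21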